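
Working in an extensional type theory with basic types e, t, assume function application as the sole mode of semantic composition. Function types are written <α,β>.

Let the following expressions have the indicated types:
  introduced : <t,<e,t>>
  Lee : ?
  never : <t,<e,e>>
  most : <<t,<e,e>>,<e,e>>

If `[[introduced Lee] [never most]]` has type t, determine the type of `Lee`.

<<t,<e,t>>,<<e,e>,t>>

[[introduced Lee] [never most]] must have type t. The sister [never most] has type <e,e>; that is not a function onto t, so [introduced Lee] must be the functor, of type <<e,e>,t>.
[introduced Lee] must have type <<e,e>,t>. The sister introduced has type <t,<e,t>>; that is not a function onto <<e,e>,t>, so Lee must be the functor, of type <<t,<e,t>>,<<e,e>,t>>.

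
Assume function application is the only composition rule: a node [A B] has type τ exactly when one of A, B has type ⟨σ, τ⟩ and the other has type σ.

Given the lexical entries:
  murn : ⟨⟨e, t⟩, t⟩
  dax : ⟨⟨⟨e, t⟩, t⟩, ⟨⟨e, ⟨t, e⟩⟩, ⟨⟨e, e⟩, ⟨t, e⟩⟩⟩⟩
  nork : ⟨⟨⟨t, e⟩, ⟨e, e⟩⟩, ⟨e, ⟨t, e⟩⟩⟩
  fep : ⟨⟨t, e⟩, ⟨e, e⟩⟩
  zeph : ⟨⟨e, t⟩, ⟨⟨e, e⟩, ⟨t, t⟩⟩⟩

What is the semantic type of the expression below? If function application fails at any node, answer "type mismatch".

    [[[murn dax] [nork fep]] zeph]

type mismatch

At [murn dax], dax : ⟨⟨⟨e, t⟩, t⟩, ⟨⟨e, ⟨t, e⟩⟩, ⟨⟨e, e⟩, ⟨t, e⟩⟩⟩⟩ takes murn : ⟨⟨e, t⟩, t⟩, giving ⟨⟨e, ⟨t, e⟩⟩, ⟨⟨e, e⟩, ⟨t, e⟩⟩⟩.
At [nork fep], nork : ⟨⟨⟨t, e⟩, ⟨e, e⟩⟩, ⟨e, ⟨t, e⟩⟩⟩ takes fep : ⟨⟨t, e⟩, ⟨e, e⟩⟩, giving ⟨e, ⟨t, e⟩⟩.
At [[murn dax] [nork fep]], [murn dax] : ⟨⟨e, ⟨t, e⟩⟩, ⟨⟨e, e⟩, ⟨t, e⟩⟩⟩ takes [nork fep] : ⟨e, ⟨t, e⟩⟩, giving ⟨⟨e, e⟩, ⟨t, e⟩⟩.
[[[murn dax] [nork fep]] zeph]: ⟨⟨e, e⟩, ⟨t, e⟩⟩ and ⟨⟨e, t⟩, ⟨⟨e, e⟩, ⟨t, t⟩⟩⟩ cannot combine by function application — type clash.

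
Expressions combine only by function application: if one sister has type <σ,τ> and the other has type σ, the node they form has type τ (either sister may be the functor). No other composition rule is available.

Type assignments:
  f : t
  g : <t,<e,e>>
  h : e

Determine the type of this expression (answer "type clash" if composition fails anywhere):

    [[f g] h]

[f g]: g is <t,<e,e>>, f is t; result <e,e>.
[[f g] h]: [f g] is <e,e>, h is e; result e.

e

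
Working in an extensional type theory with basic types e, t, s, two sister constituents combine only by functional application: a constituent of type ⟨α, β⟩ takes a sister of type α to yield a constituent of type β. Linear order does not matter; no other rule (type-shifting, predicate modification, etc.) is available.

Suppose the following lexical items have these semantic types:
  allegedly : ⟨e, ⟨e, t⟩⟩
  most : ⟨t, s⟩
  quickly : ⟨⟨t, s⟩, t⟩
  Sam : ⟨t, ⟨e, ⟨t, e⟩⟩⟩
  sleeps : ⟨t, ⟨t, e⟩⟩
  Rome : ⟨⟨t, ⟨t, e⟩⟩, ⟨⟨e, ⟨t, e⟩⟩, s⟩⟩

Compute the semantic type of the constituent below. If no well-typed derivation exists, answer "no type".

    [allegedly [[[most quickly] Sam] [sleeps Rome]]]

no type

[most quickly]: functor quickly : ⟨⟨t, s⟩, t⟩, argument most : ⟨t, s⟩; result t.
[[most quickly] Sam]: functor Sam : ⟨t, ⟨e, ⟨t, e⟩⟩⟩, argument [most quickly] : t; result ⟨e, ⟨t, e⟩⟩.
[sleeps Rome]: functor Rome : ⟨⟨t, ⟨t, e⟩⟩, ⟨⟨e, ⟨t, e⟩⟩, s⟩⟩, argument sleeps : ⟨t, ⟨t, e⟩⟩; result ⟨⟨e, ⟨t, e⟩⟩, s⟩.
[[[most quickly] Sam] [sleeps Rome]]: functor [sleeps Rome] : ⟨⟨e, ⟨t, e⟩⟩, s⟩, argument [[most quickly] Sam] : ⟨e, ⟨t, e⟩⟩; result s.
[allegedly [[[most quickly] Sam] [sleeps Rome]]]: ⟨e, ⟨e, t⟩⟩ and s cannot combine by function application — type clash.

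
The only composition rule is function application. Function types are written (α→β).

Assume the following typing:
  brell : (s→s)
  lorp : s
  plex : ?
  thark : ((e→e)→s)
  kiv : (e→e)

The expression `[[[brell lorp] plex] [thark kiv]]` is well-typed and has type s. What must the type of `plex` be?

For [[[brell lorp] plex] [thark kiv]] to have type s with [thark kiv] of type s, [[brell lorp] plex] must be the function: [[brell lorp] plex] : (s→s).
For [[brell lorp] plex] to have type (s→s) with [brell lorp] of type s, plex must be the function: plex : (s→(s→s)).

(s→(s→s))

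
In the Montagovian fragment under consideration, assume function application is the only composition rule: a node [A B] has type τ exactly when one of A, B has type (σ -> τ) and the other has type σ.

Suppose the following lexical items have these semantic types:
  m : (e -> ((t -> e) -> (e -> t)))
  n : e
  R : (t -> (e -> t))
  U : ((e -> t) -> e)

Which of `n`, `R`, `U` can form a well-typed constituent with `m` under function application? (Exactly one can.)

n

n — combines: m : (e -> ((t -> e) -> (e -> t))) takes n : e as argument, giving ((t -> e) -> (e -> t)).
R : (t -> (e -> t)) — does not combine with m.
U : ((e -> t) -> e) — does not combine with m.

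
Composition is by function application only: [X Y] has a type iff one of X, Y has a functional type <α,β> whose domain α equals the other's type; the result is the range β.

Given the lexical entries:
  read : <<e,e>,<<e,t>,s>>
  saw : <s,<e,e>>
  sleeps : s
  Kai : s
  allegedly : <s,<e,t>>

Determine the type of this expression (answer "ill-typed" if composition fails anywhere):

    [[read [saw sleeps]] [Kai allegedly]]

[saw sleeps]: saw is <s,<e,e>>, sleeps is s; result <e,e>.
[read [saw sleeps]]: read is <<e,e>,<<e,t>,s>>, [saw sleeps] is <e,e>; result <<e,t>,s>.
[Kai allegedly]: allegedly is <s,<e,t>>, Kai is s; result <e,t>.
[[read [saw sleeps]] [Kai allegedly]]: [read [saw sleeps]] is <<e,t>,s>, [Kai allegedly] is <e,t>; result s.

s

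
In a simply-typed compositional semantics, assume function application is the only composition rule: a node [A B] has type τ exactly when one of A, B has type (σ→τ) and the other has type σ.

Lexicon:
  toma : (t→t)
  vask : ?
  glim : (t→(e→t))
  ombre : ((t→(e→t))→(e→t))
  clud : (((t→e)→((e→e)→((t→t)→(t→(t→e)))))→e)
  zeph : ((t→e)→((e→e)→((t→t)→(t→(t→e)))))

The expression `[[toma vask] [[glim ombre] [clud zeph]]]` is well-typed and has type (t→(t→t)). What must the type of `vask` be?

For [[toma vask] [[glim ombre] [clud zeph]]] to have type (t→(t→t)) with [[glim ombre] [clud zeph]] of type t, [toma vask] must be the function: [toma vask] : (t→(t→(t→t))).
For [toma vask] to have type (t→(t→(t→t))) with toma of type (t→t), vask must be the function: vask : ((t→t)→(t→(t→(t→t)))).

((t→t)→(t→(t→(t→t))))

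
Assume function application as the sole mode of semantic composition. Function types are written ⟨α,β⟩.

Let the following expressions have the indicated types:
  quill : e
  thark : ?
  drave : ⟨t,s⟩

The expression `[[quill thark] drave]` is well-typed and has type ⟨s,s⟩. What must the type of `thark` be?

⟨e,⟨⟨t,s⟩,⟨s,s⟩⟩⟩

[[quill thark] drave] must have type ⟨s,s⟩. The sister drave has type ⟨t,s⟩; that is not a function onto ⟨s,s⟩, so [quill thark] must be the functor, of type ⟨⟨t,s⟩,⟨s,s⟩⟩.
[quill thark] must have type ⟨⟨t,s⟩,⟨s,s⟩⟩. The sister quill has type e; that is not a function onto ⟨⟨t,s⟩,⟨s,s⟩⟩, so thark must be the functor, of type ⟨e,⟨⟨t,s⟩,⟨s,s⟩⟩⟩.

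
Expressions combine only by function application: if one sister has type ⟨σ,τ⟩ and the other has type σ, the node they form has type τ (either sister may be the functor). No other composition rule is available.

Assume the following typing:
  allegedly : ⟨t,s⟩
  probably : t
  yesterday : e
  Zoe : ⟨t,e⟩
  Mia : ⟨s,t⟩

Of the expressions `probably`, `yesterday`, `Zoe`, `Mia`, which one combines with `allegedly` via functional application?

probably — combines: allegedly : ⟨t,s⟩ takes probably : t as argument, giving s.
yesterday : e — neither side's domain matches the other.
Zoe : ⟨t,e⟩ — neither side's domain matches the other.
Mia : ⟨s,t⟩ — neither side's domain matches the other.

probably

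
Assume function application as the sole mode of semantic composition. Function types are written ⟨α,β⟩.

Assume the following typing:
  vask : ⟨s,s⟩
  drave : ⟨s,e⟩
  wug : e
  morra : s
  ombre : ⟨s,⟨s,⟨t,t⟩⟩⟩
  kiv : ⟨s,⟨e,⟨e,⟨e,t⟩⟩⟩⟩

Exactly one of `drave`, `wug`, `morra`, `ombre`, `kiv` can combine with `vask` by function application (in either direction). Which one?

morra

drave : ⟨s,e⟩ — does not combine with vask.
wug : e — does not combine with vask.
morra — combines: vask : ⟨s,s⟩ takes morra : s as argument, giving s.
ombre : ⟨s,⟨s,⟨t,t⟩⟩⟩ — does not combine with vask.
kiv : ⟨s,⟨e,⟨e,⟨e,t⟩⟩⟩⟩ — does not combine with vask.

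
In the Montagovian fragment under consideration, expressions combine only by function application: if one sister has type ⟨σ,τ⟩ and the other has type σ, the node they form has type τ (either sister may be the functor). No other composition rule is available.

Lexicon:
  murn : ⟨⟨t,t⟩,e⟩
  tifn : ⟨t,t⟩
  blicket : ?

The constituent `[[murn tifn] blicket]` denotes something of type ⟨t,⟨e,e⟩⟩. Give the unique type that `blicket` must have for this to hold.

[[murn tifn] blicket] must have type ⟨t,⟨e,e⟩⟩. The sister [murn tifn] has type e; that is not a function onto ⟨t,⟨e,e⟩⟩, so blicket must be the functor, of type ⟨e,⟨t,⟨e,e⟩⟩⟩.

⟨e,⟨t,⟨e,e⟩⟩⟩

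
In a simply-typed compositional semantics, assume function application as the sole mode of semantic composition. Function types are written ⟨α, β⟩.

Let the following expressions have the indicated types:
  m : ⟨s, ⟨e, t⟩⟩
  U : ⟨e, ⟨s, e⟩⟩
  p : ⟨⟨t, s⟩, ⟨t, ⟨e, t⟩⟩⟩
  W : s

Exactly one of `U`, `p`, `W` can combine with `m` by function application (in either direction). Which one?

W

U : ⟨e, ⟨s, e⟩⟩ — no; m wants s, and U wants e.
p : ⟨⟨t, s⟩, ⟨t, ⟨e, t⟩⟩⟩ — no; m wants s, and p wants ⟨t, s⟩.
W — combines: m : ⟨s, ⟨e, t⟩⟩ takes W : s as argument, giving ⟨e, t⟩.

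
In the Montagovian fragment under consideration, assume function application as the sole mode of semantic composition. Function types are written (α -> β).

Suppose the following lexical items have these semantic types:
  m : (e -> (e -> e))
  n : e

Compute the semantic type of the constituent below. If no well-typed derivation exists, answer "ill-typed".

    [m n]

(e -> e)

[m n] — m of type (e -> (e -> e)) combines with n of type e: type (e -> e).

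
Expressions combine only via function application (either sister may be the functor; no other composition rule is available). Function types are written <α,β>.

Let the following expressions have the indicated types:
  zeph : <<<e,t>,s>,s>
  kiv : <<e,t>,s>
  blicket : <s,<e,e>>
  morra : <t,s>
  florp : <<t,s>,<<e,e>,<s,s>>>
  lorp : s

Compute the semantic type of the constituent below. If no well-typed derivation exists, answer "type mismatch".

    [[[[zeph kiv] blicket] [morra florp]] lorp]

s

At [zeph kiv], zeph : <<<e,t>,s>,s> takes kiv : <<e,t>,s>, giving s.
At [[zeph kiv] blicket], blicket : <s,<e,e>> takes [zeph kiv] : s, giving <e,e>.
At [morra florp], florp : <<t,s>,<<e,e>,<s,s>>> takes morra : <t,s>, giving <<e,e>,<s,s>>.
At [[[zeph kiv] blicket] [morra florp]], [morra florp] : <<e,e>,<s,s>> takes [[zeph kiv] blicket] : <e,e>, giving <s,s>.
At [[[[zeph kiv] blicket] [morra florp]] lorp], [[[zeph kiv] blicket] [morra florp]] : <s,s> takes lorp : s, giving s.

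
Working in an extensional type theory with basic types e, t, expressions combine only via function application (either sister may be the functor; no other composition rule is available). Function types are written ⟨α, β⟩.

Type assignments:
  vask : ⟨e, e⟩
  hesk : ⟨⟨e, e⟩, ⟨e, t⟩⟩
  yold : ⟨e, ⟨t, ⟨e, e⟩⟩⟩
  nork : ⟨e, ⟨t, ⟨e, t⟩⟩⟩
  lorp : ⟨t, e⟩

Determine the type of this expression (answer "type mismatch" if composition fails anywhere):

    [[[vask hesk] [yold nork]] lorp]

type mismatch

[vask hesk]: ⟨⟨e, e⟩, ⟨e, t⟩⟩ applied to ⟨e, e⟩ yields ⟨e, t⟩.
[yold nork]: ⟨e, ⟨t, ⟨e, e⟩⟩⟩ and ⟨e, ⟨t, ⟨e, t⟩⟩⟩ cannot combine by function application — type clash.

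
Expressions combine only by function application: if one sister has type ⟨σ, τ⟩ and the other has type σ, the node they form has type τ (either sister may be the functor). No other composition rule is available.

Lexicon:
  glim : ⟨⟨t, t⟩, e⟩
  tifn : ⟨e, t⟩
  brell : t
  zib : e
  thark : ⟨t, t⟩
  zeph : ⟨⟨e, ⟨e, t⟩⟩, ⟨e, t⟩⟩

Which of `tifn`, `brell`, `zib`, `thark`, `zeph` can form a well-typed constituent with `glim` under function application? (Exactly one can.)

thark

tifn : ⟨e, t⟩ — no; glim wants ⟨t, t⟩, and tifn wants e.
brell : t — no; glim wants ⟨t, t⟩, and brell wants nothing (atomic).
zib : e — no; glim wants ⟨t, t⟩, and zib wants nothing (atomic).
thark — combines: glim : ⟨⟨t, t⟩, e⟩ takes thark : ⟨t, t⟩ as argument, giving e.
zeph : ⟨⟨e, ⟨e, t⟩⟩, ⟨e, t⟩⟩ — no; glim wants ⟨t, t⟩, and zeph wants ⟨e, ⟨e, t⟩⟩.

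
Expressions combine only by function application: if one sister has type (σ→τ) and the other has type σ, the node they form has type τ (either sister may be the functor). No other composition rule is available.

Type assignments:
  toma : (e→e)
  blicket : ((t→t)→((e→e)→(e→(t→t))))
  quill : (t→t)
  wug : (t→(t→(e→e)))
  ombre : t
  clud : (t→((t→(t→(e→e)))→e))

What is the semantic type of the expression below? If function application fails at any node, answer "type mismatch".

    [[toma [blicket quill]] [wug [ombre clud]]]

At [blicket quill], blicket : ((t→t)→((e→e)→(e→(t→t)))) takes quill : (t→t), giving ((e→e)→(e→(t→t))).
At [toma [blicket quill]], [blicket quill] : ((e→e)→(e→(t→t))) takes toma : (e→e), giving (e→(t→t)).
At [ombre clud], clud : (t→((t→(t→(e→e)))→e)) takes ombre : t, giving ((t→(t→(e→e)))→e).
At [wug [ombre clud]], [ombre clud] : ((t→(t→(e→e)))→e) takes wug : (t→(t→(e→e))), giving e.
At [[toma [blicket quill]] [wug [ombre clud]]], [toma [blicket quill]] : (e→(t→t)) takes [wug [ombre clud]] : e, giving (t→t).

(t→t)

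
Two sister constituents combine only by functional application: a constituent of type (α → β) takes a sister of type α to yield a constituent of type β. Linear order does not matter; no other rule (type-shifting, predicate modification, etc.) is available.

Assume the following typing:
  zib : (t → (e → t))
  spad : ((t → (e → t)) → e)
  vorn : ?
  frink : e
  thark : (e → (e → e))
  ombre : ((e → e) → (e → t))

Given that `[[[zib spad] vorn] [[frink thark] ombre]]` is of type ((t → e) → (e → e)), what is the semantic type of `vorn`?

[[[zib spad] vorn] [[frink thark] ombre]] is required to be ((t → e) → (e → e)). [[frink thark] ombre] : (e → t) cannot yield ((t → e) → (e → e)) as functor, so [[zib spad] vorn] : ((e → t) → ((t → e) → (e → e))).
[[zib spad] vorn] is required to be ((e → t) → ((t → e) → (e → e))). [zib spad] : e cannot yield ((e → t) → ((t → e) → (e → e))) as functor, so vorn : (e → ((e → t) → ((t → e) → (e → e)))).

(e → ((e → t) → ((t → e) → (e → e))))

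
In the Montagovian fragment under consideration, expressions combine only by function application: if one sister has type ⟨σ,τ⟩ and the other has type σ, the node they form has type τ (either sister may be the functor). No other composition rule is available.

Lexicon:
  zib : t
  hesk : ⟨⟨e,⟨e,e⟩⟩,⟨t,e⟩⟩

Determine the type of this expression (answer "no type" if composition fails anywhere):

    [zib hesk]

At [zib hesk]: neither t nor ⟨⟨e,⟨e,e⟩⟩,⟨t,e⟩⟩ can take the other as argument; the node is ill-typed.

no type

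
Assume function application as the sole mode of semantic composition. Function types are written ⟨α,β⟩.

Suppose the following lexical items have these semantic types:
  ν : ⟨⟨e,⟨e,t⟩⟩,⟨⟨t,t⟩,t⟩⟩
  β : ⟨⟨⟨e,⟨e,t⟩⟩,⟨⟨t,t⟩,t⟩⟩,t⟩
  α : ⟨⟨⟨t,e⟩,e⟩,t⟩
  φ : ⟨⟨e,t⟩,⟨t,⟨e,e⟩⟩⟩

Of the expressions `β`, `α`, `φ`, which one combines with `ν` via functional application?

β — combines: β : ⟨⟨⟨e,⟨e,t⟩⟩,⟨⟨t,t⟩,t⟩⟩,t⟩ takes ν : ⟨⟨e,⟨e,t⟩⟩,⟨⟨t,t⟩,t⟩⟩ as argument, giving t.
α : ⟨⟨⟨t,e⟩,e⟩,t⟩ — neither side's domain matches the other.
φ : ⟨⟨e,t⟩,⟨t,⟨e,e⟩⟩⟩ — neither side's domain matches the other.

β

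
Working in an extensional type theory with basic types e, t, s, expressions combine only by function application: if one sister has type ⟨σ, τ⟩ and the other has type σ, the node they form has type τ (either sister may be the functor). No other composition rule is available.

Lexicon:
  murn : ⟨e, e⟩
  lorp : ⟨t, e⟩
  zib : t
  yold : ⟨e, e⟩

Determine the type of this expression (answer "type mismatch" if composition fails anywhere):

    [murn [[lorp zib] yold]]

e

[lorp zib]: ⟨t, e⟩ applied to t yields e.
[[lorp zib] yold]: ⟨e, e⟩ applied to e yields e.
[murn [[lorp zib] yold]]: ⟨e, e⟩ applied to e yields e.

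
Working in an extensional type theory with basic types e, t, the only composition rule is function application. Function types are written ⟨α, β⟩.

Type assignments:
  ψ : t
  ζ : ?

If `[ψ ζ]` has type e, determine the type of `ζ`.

At [ψ ζ] (required: e): ψ is t, which is not a function with range e; hence ζ is the functor — type ⟨t, e⟩.

⟨t, e⟩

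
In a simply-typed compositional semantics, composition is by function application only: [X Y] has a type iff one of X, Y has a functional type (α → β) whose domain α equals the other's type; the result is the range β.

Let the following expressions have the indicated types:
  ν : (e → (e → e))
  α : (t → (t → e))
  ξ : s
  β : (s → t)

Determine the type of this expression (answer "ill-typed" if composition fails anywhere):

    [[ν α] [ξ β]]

[ν α]: (e → (e → e)) and (t → (t → e)) cannot combine by function application — type clash.

ill-typed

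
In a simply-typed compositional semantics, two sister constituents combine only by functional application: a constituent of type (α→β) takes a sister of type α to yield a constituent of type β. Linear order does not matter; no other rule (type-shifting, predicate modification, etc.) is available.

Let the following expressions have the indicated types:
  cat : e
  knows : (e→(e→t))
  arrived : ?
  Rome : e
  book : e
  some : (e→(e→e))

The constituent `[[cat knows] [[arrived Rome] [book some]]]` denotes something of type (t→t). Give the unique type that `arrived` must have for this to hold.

(e→((e→e)→((e→t)→(t→t))))

[[cat knows] [[arrived Rome] [book some]]] must have type (t→t). The sister [cat knows] has type (e→t); that is not a function onto (t→t), so [[arrived Rome] [book some]] must be the functor, of type ((e→t)→(t→t)).
[[arrived Rome] [book some]] must have type ((e→t)→(t→t)). The sister [book some] has type (e→e); that is not a function onto ((e→t)→(t→t)), so [arrived Rome] must be the functor, of type ((e→e)→((e→t)→(t→t))).
[arrived Rome] must have type ((e→e)→((e→t)→(t→t))). The sister Rome has type e; that is not a function onto ((e→e)→((e→t)→(t→t))), so arrived must be the functor, of type (e→((e→e)→((e→t)→(t→t)))).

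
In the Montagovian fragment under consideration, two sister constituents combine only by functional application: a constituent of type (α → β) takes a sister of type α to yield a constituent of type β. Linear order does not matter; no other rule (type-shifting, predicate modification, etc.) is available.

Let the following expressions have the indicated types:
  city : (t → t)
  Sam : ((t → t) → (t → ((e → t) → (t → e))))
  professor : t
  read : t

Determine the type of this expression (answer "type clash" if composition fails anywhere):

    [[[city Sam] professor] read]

[city Sam] — Sam of type ((t → t) → (t → ((e → t) → (t → e)))) combines with city of type (t → t): type (t → ((e → t) → (t → e))).
[[city Sam] professor] — [city Sam] of type (t → ((e → t) → (t → e))) combines with professor of type t: type ((e → t) → (t → e)).
At [[[city Sam] professor] read]: neither ((e → t) → (t → e)) nor t can take the other as argument; the node is ill-typed.

type clash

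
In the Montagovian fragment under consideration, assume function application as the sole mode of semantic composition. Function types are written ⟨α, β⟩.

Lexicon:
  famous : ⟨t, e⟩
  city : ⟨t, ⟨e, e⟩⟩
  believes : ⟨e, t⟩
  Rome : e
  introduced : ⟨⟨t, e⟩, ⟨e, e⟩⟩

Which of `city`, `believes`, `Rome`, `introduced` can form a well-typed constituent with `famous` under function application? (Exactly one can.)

introduced

city : ⟨t, ⟨e, e⟩⟩ — famous needs t; city needs t; neither fits.
believes : ⟨e, t⟩ — famous needs t; believes needs e; neither fits.
Rome : e — famous needs t; Rome needs nothing (atomic); neither fits.
introduced — combines: introduced : ⟨⟨t, e⟩, ⟨e, e⟩⟩ takes famous : ⟨t, e⟩ as argument, giving ⟨e, e⟩.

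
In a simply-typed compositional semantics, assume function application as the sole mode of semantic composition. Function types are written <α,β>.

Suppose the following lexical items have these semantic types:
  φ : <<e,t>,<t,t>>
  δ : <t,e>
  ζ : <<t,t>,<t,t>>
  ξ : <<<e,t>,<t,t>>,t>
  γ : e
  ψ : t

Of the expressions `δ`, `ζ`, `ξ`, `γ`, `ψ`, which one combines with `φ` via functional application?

δ : <t,e> — no; φ wants <e,t>, and δ wants t.
ζ : <<t,t>,<t,t>> — no; φ wants <e,t>, and ζ wants <t,t>.
ξ — combines: ξ : <<<e,t>,<t,t>>,t> takes φ : <<e,t>,<t,t>> as argument, giving t.
γ : e — no; φ wants <e,t>, and γ wants nothing (atomic).
ψ : t — no; φ wants <e,t>, and ψ wants nothing (atomic).

ξ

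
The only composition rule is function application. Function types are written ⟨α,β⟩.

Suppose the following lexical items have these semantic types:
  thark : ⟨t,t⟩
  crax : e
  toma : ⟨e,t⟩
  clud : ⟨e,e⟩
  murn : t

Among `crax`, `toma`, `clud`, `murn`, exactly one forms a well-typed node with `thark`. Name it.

crax : e — thark needs t; crax needs nothing (atomic); neither fits.
toma : ⟨e,t⟩ — thark needs t; toma needs e; neither fits.
clud : ⟨e,e⟩ — thark needs t; clud needs e; neither fits.
murn — combines: thark : ⟨t,t⟩ takes murn : t as argument, giving t.

murn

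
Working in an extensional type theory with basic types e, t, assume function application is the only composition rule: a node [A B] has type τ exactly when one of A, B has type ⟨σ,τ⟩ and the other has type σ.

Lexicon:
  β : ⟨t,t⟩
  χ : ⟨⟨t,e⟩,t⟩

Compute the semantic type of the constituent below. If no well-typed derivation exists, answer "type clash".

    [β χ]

type clash

[β χ]: ⟨t,t⟩ with ⟨⟨t,e⟩,t⟩ — neither is a function whose domain matches the other; composition fails here.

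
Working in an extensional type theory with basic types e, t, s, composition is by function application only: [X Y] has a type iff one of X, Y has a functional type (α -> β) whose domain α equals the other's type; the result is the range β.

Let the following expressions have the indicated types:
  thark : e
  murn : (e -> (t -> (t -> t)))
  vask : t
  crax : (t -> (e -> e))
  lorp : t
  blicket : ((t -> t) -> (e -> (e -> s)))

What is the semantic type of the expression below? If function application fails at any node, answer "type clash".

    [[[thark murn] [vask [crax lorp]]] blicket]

type clash

[thark murn]: functor murn : (e -> (t -> (t -> t))), argument thark : e; result (t -> (t -> t)).
[crax lorp]: functor crax : (t -> (e -> e)), argument lorp : t; result (e -> e).
[vask [crax lorp]]: t with (e -> e) — neither is a function whose domain matches the other; composition fails here.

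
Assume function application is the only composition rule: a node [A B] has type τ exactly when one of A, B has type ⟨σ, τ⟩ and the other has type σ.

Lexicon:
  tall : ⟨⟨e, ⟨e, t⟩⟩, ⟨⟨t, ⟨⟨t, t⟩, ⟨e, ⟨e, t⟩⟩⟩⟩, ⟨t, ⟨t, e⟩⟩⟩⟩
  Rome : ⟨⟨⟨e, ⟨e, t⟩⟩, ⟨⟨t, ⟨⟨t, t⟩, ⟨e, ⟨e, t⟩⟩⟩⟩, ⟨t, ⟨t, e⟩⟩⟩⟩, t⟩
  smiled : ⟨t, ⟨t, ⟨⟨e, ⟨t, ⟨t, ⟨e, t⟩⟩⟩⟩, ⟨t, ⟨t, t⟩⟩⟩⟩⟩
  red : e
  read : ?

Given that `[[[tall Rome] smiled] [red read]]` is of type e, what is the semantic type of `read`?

⟨e, ⟨⟨t, ⟨⟨e, ⟨t, ⟨t, ⟨e, t⟩⟩⟩⟩, ⟨t, ⟨t, t⟩⟩⟩⟩, e⟩⟩

[[[tall Rome] smiled] [red read]] is required to be e. [[tall Rome] smiled] : ⟨t, ⟨⟨e, ⟨t, ⟨t, ⟨e, t⟩⟩⟩⟩, ⟨t, ⟨t, t⟩⟩⟩⟩ cannot yield e as functor, so [red read] : ⟨⟨t, ⟨⟨e, ⟨t, ⟨t, ⟨e, t⟩⟩⟩⟩, ⟨t, ⟨t, t⟩⟩⟩⟩, e⟩.
[red read] is required to be ⟨⟨t, ⟨⟨e, ⟨t, ⟨t, ⟨e, t⟩⟩⟩⟩, ⟨t, ⟨t, t⟩⟩⟩⟩, e⟩. red : e cannot yield ⟨⟨t, ⟨⟨e, ⟨t, ⟨t, ⟨e, t⟩⟩⟩⟩, ⟨t, ⟨t, t⟩⟩⟩⟩, e⟩ as functor, so read : ⟨e, ⟨⟨t, ⟨⟨e, ⟨t, ⟨t, ⟨e, t⟩⟩⟩⟩, ⟨t, ⟨t, t⟩⟩⟩⟩, e⟩⟩.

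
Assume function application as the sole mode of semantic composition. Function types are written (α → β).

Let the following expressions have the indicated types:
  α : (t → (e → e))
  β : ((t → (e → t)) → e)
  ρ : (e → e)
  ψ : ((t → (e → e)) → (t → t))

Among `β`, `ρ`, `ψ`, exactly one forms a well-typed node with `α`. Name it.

ψ

β : ((t → (e → t)) → e) — no; α wants t, and β wants (t → (e → t)).
ρ : (e → e) — no; α wants t, and ρ wants e.
ψ — combines: ψ : ((t → (e → e)) → (t → t)) takes α : (t → (e → e)) as argument, giving (t → t).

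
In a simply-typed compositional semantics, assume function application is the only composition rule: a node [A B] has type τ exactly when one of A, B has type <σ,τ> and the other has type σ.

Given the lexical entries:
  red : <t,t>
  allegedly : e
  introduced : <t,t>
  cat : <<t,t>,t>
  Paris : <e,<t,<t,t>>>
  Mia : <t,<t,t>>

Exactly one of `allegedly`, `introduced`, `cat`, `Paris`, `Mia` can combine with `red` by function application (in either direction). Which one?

allegedly : e — does not combine with red.
introduced : <t,t> — does not combine with red.
cat — combines: cat : <<t,t>,t> takes red : <t,t> as argument, giving t.
Paris : <e,<t,<t,t>>> — does not combine with red.
Mia : <t,<t,t>> — does not combine with red.

cat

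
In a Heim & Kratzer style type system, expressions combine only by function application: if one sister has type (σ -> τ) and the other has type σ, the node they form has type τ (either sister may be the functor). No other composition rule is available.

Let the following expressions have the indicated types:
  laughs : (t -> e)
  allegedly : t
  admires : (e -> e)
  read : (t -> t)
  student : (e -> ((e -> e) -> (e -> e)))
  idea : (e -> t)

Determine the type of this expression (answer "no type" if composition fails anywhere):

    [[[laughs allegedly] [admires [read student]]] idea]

[laughs allegedly] — laughs of type (t -> e) combines with allegedly of type t: type e.
At [read student]: neither (t -> t) nor (e -> ((e -> e) -> (e -> e))) can take the other as argument; the node is ill-typed.

no type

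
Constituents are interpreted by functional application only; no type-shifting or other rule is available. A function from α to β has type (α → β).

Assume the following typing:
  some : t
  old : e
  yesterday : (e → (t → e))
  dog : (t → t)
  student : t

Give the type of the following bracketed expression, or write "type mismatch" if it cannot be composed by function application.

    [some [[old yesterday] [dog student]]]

[old yesterday]: (e → (t → e)) applied to e yields (t → e).
[dog student]: (t → t) applied to t yields t.
[[old yesterday] [dog student]]: (t → e) applied to t yields e.
[some [[old yesterday] [dog student]]]: t with e — neither is a function whose domain matches the other; composition fails here.

type mismatch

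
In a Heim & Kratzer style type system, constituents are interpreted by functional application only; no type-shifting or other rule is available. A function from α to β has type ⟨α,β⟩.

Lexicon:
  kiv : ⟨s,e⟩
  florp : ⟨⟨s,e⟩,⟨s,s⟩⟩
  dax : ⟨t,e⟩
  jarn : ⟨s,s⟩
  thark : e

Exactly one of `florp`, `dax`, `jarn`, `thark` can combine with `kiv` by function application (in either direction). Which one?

florp — combines: florp : ⟨⟨s,e⟩,⟨s,s⟩⟩ takes kiv : ⟨s,e⟩ as argument, giving ⟨s,s⟩.
dax : ⟨t,e⟩ — does not combine with kiv.
jarn : ⟨s,s⟩ — does not combine with kiv.
thark : e — does not combine with kiv.

florp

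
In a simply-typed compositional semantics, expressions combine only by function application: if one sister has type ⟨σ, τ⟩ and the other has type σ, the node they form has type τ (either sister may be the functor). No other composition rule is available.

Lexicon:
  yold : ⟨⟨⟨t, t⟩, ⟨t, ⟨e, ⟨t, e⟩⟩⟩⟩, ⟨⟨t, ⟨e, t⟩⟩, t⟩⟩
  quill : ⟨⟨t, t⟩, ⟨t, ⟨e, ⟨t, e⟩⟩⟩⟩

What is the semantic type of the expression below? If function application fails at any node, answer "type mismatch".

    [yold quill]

⟨⟨t, ⟨e, t⟩⟩, t⟩

[yold quill] — yold of type ⟨⟨⟨t, t⟩, ⟨t, ⟨e, ⟨t, e⟩⟩⟩⟩, ⟨⟨t, ⟨e, t⟩⟩, t⟩⟩ combines with quill of type ⟨⟨t, t⟩, ⟨t, ⟨e, ⟨t, e⟩⟩⟩⟩: type ⟨⟨t, ⟨e, t⟩⟩, t⟩.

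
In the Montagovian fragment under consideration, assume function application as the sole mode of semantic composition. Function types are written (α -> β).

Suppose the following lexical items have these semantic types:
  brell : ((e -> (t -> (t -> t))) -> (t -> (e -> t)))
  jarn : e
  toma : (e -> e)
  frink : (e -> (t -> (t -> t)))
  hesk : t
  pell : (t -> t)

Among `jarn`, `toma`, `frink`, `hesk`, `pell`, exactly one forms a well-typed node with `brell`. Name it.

jarn : e — does not combine with brell.
toma : (e -> e) — does not combine with brell.
frink — combines: brell : ((e -> (t -> (t -> t))) -> (t -> (e -> t))) takes frink : (e -> (t -> (t -> t))) as argument, giving (t -> (e -> t)).
hesk : t — does not combine with brell.
pell : (t -> t) — does not combine with brell.

frink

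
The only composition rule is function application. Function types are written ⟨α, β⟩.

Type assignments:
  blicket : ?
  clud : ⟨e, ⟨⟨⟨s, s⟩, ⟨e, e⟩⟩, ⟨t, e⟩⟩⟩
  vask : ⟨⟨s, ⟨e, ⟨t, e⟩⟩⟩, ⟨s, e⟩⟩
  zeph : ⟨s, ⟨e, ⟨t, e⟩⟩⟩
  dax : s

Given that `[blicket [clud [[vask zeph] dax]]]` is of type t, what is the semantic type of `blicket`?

[blicket [clud [[vask zeph] dax]]] must have type t. The sister [clud [[vask zeph] dax]] has type ⟨⟨⟨s, s⟩, ⟨e, e⟩⟩, ⟨t, e⟩⟩; that is not a function onto t, so blicket must be the functor, of type ⟨⟨⟨⟨s, s⟩, ⟨e, e⟩⟩, ⟨t, e⟩⟩, t⟩.

⟨⟨⟨⟨s, s⟩, ⟨e, e⟩⟩, ⟨t, e⟩⟩, t⟩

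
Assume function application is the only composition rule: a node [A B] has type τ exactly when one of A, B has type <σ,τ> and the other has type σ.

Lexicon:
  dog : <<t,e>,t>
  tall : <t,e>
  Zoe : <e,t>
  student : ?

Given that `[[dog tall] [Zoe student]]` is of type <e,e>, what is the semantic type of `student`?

For [[dog tall] [Zoe student]] to have type <e,e> with [dog tall] of type t, [Zoe student] must be the function: [Zoe student] : <t,<e,e>>.
For [Zoe student] to have type <t,<e,e>> with Zoe of type <e,t>, student must be the function: student : <<e,t>,<t,<e,e>>>.

<<e,t>,<t,<e,e>>>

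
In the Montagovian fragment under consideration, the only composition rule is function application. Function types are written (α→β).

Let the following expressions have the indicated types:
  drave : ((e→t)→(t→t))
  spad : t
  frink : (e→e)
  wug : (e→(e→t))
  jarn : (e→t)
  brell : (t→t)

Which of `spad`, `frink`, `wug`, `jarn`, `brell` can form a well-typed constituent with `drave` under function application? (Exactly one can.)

jarn

spad : t — neither side's domain matches the other.
frink : (e→e) — neither side's domain matches the other.
wug : (e→(e→t)) — neither side's domain matches the other.
jarn — combines: drave : ((e→t)→(t→t)) takes jarn : (e→t) as argument, giving (t→t).
brell : (t→t) — neither side's domain matches the other.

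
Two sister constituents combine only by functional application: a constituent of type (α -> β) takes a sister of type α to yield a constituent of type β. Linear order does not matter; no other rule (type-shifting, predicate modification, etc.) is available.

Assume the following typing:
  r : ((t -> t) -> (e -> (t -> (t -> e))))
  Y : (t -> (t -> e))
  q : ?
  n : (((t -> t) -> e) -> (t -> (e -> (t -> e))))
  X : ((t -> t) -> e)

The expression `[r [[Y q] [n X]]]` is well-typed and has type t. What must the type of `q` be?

((t -> (t -> e)) -> ((t -> (e -> (t -> e))) -> (((t -> t) -> (e -> (t -> (t -> e)))) -> t)))

[r [[Y q] [n X]]] must have type t. The sister r has type ((t -> t) -> (e -> (t -> (t -> e)))); that is not a function onto t, so [[Y q] [n X]] must be the functor, of type (((t -> t) -> (e -> (t -> (t -> e)))) -> t).
[[Y q] [n X]] must have type (((t -> t) -> (e -> (t -> (t -> e)))) -> t). The sister [n X] has type (t -> (e -> (t -> e))); that is not a function onto (((t -> t) -> (e -> (t -> (t -> e)))) -> t), so [Y q] must be the functor, of type ((t -> (e -> (t -> e))) -> (((t -> t) -> (e -> (t -> (t -> e)))) -> t)).
[Y q] must have type ((t -> (e -> (t -> e))) -> (((t -> t) -> (e -> (t -> (t -> e)))) -> t)). The sister Y has type (t -> (t -> e)); that is not a function onto ((t -> (e -> (t -> e))) -> (((t -> t) -> (e -> (t -> (t -> e)))) -> t)), so q must be the functor, of type ((t -> (t -> e)) -> ((t -> (e -> (t -> e))) -> (((t -> t) -> (e -> (t -> (t -> e)))) -> t))).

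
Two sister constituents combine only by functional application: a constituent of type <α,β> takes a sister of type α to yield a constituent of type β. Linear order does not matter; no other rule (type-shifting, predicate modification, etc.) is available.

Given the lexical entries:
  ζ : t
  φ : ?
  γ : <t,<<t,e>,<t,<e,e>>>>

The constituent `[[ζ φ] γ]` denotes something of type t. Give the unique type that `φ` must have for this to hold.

For [[ζ φ] γ] to have type t with γ of type <t,<<t,e>,<t,<e,e>>>>, [ζ φ] must be the function: [ζ φ] : <<t,<<t,e>,<t,<e,e>>>>,t>.
For [ζ φ] to have type <<t,<<t,e>,<t,<e,e>>>>,t> with ζ of type t, φ must be the function: φ : <t,<<t,<<t,e>,<t,<e,e>>>>,t>>.

<t,<<t,<<t,e>,<t,<e,e>>>>,t>>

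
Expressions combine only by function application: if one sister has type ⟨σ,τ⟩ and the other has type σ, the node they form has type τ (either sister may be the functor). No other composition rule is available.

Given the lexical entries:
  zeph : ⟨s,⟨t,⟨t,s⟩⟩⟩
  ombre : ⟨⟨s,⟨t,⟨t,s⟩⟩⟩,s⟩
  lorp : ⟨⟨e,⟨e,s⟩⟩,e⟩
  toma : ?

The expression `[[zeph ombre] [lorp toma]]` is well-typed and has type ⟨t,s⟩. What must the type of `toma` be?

At [[zeph ombre] [lorp toma]] (required: ⟨t,s⟩): [zeph ombre] is s, which is not a function with range ⟨t,s⟩; hence [lorp toma] is the functor — type ⟨s,⟨t,s⟩⟩.
At [lorp toma] (required: ⟨s,⟨t,s⟩⟩): lorp is ⟨⟨e,⟨e,s⟩⟩,e⟩, which is not a function with range ⟨s,⟨t,s⟩⟩; hence toma is the functor — type ⟨⟨⟨e,⟨e,s⟩⟩,e⟩,⟨s,⟨t,s⟩⟩⟩.

⟨⟨⟨e,⟨e,s⟩⟩,e⟩,⟨s,⟨t,s⟩⟩⟩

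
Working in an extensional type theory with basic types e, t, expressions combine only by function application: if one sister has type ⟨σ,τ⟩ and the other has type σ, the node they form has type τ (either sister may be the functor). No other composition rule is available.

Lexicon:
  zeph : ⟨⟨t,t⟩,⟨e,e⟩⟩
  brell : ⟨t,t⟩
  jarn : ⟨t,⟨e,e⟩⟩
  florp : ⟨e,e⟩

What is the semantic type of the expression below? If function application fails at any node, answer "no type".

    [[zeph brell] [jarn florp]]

no type

At [zeph brell], zeph : ⟨⟨t,t⟩,⟨e,e⟩⟩ takes brell : ⟨t,t⟩, giving ⟨e,e⟩.
At [jarn florp]: neither ⟨t,⟨e,e⟩⟩ nor ⟨e,e⟩ can take the other as argument; the node is ill-typed.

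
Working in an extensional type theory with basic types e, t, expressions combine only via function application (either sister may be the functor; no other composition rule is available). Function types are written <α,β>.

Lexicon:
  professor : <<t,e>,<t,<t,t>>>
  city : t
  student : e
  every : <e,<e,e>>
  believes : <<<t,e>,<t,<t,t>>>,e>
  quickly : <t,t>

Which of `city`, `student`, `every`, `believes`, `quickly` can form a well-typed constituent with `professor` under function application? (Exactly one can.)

city : t — no; professor wants <t,e>, and city wants nothing (atomic).
student : e — no; professor wants <t,e>, and student wants nothing (atomic).
every : <e,<e,e>> — no; professor wants <t,e>, and every wants e.
believes — combines: believes : <<<t,e>,<t,<t,t>>>,e> takes professor : <<t,e>,<t,<t,t>>> as argument, giving e.
quickly : <t,t> — no; professor wants <t,e>, and quickly wants t.

believes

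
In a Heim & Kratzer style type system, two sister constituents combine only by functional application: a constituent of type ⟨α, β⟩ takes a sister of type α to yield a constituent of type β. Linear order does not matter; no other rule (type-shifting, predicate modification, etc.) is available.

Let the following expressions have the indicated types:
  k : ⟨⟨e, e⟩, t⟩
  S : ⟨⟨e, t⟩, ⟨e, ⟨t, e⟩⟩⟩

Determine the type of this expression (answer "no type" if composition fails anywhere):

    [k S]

[k S]: ⟨⟨e, e⟩, t⟩ with ⟨⟨e, t⟩, ⟨e, ⟨t, e⟩⟩⟩ — neither is a function whose domain matches the other; composition fails here.

no type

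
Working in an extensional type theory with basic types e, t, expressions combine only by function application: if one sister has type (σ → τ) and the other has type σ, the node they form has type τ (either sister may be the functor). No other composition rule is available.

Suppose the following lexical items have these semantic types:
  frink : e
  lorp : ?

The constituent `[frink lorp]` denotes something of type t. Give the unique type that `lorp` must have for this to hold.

At [frink lorp] (required: t): frink is e, which is not a function with range t; hence lorp is the functor — type (e → t).

(e → t)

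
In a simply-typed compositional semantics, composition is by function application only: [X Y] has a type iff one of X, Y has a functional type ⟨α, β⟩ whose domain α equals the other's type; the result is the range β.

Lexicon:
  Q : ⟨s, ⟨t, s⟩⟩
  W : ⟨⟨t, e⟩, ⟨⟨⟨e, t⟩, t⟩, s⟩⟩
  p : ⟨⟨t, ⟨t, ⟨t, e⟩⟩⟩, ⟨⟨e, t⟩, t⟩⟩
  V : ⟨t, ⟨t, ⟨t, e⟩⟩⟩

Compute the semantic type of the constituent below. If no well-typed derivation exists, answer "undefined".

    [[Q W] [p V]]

[Q W]: ⟨s, ⟨t, s⟩⟩ with ⟨⟨t, e⟩, ⟨⟨⟨e, t⟩, t⟩, s⟩⟩ — neither is a function whose domain matches the other; composition fails here.

undefined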